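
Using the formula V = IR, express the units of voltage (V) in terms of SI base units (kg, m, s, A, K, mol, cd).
Units of each symbol in V = IR:
  I (current): A
  R (resistance, in ohms): kg·m²/(s³·A²)

Multiplying the contributions: [A] · [kg·m²/(s³·A²)]
Adding exponents of each base unit: kg: 1, m: 2, s: -3, A: -1
SI base units of voltage: kg·m²/(s³·A)

Answer: kg·m²/(s³·A)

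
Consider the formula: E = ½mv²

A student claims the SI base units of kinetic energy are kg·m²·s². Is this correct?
Units of each symbol in E = ½mv²:
  m (mass): kg
  v (speed): m/s  → to the power 2, contributes m²/s²
  The factor ½ is dimensionless.

Multiplying the contributions: [kg] · [m²/s²]
Adding exponents of each base unit: kg: 1, m: 2, s: -2
SI base units of kinetic energy: kg·m²/s²

The claimed units kg·m²·s² (exponents kg: 1, m: 2, s: 2) do not match the derived units kg·m²/s² (exponents kg: 1, m: 2, s: -2), so the claim is incorrect.

Answer: No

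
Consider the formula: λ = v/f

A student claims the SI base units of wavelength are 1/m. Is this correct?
Units of each symbol in λ = v/f:
  v (wave speed): m/s
  f (frequency): 1/s  → in the denominator, contributes s

Multiplying the contributions: [m/s] · [s]
Adding exponents of each base unit: m: 1
SI base units of wavelength: m

The claimed units 1/m (exponents m: -1) do not match the derived units m (exponents m: 1), so the claim is incorrect.

Answer: No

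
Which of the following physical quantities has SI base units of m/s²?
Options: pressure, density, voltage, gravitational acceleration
Checking the SI base units of each option:
  pressure (P = F/A): kg/(m·s²)  ✗
  density (ρ = m/V): kg/m³  ✗
  voltage (V = IR): kg·m²/(s³·A)  ✗
  gravitational acceleration (g = GM/r²): m/s²  ✓ matches

Only gravitational acceleration has units m/s².

Answer: gravitational acceleration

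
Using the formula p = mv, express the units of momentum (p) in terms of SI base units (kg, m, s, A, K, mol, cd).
Units of each symbol in p = mv:
  m (mass): kg
  v (velocity): m/s

Multiplying the contributions: [kg] · [m/s]
Adding exponents of each base unit: kg: 1, m: 1, s: -1
SI base units of momentum: kg·m/s

Answer: kg·m/s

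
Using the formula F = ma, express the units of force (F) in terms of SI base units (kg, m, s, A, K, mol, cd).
Units of each symbol in F = ma:
  m (mass): kg
  a (acceleration): m/s²

Multiplying the contributions: [kg] · [m/s²]
Adding exponents of each base unit: kg: 1, m: 1, s: -2
SI base units of force: kg·m/s²

Answer: kg·m/s²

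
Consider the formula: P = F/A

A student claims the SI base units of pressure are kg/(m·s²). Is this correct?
Units of each symbol in P = F/A:
  F (force): kg·m/s²
  A (area): m²  → in the denominator, contributes 1/m²

Multiplying the contributions: [kg·m/s²] · [1/m²]
Adding exponents of each base unit: kg: 1, m: -1, s: -2
SI base units of pressure: kg/(m·s²)

The claimed units kg/(m·s²) match the derived units, so the claim is correct.

Answer: Yes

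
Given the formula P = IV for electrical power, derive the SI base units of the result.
Units of each symbol in P = IV:
  I (current): A
  V (voltage, in volts): kg·m²/(s³·A)

Multiplying the contributions: [A] · [kg·m²/(s³·A)]
Adding exponents of each base unit: kg: 1, m: 2, s: -3
SI base units of electrical power: kg·m²/s³

Answer: kg·m²/s³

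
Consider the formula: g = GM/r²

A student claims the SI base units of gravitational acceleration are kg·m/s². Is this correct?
Units of each symbol in g = GM/r²:
  G (gravitational constant): m³/(kg·s²)
  M (mass): kg
  r (distance): m  → to the power 2 in the denominator, contributes 1/m²

Multiplying the contributions: [m³/(kg·s²)] · [kg] · [1/m²]
Adding exponents of each base unit: m: 1, s: -2
SI base units of gravitational acceleration: m/s²

The claimed units kg·m/s² (exponents kg: 1, m: 1, s: -2) do not match the derived units m/s² (exponents m: 1, s: -2), so the claim is incorrect.

Answer: No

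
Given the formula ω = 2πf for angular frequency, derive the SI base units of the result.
Units of each symbol in ω = 2πf:
  f (frequency): 1/s
  The factor 2π is dimensionless.

Multiplying the contributions: [1/s]
Adding exponents of each base unit: s: -1
SI base units of angular frequency: 1/s

Answer: 1/s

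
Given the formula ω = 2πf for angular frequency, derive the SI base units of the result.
Units of each symbol in ω = 2πf:
  f (frequency): 1/s
  The factor 2π is dimensionless.

Multiplying the contributions: [1/s]
Adding exponents of each base unit: s: -1
SI base units of angular frequency: 1/s

Answer: 1/s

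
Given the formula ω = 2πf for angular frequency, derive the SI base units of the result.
Units of each symbol in ω = 2πf:
  f (frequency): 1/s
  The factor 2π is dimensionless.

Multiplying the contributions: [1/s]
Adding exponents of each base unit: s: -1
SI base units of angular frequency: 1/s

Answer: 1/s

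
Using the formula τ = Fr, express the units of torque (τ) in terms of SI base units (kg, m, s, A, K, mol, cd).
Units of each symbol in τ = Fr:
  F (force): kg·m/s²
  r (lever arm): m

Multiplying the contributions: [kg·m/s²] · [m]
Adding exponents of each base unit: kg: 1, m: 2, s: -2
SI base units of torque: kg·m²/s²

Answer: kg·m²/s²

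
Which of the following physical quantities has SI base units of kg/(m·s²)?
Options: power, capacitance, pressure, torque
Checking the SI base units of each option:
  power (P = W/t): kg·m²/s³  ✗
  capacitance (C = Q/V): s⁴·A²/(kg·m²)  ✗
  pressure (P = F/A): kg/(m·s²)  ✓ matches
  torque (τ = Fr): kg·m²/s²  ✗

Only pressure has units kg/(m·s²).

Answer: pressure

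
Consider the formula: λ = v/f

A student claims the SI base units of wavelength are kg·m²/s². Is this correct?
Units of each symbol in λ = v/f:
  v (wave speed): m/s
  f (frequency): 1/s  → in the denominator, contributes s

Multiplying the contributions: [m/s] · [s]
Adding exponents of each base unit: m: 1
SI base units of wavelength: m

The claimed units kg·m²/s² (exponents kg: 1, m: 2, s: -2) do not match the derived units m (exponents m: 1), so the claim is incorrect.

Answer: No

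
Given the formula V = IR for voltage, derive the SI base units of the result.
Units of each symbol in V = IR:
  I (current): A
  R (resistance, in ohms): kg·m²/(s³·A²)

Multiplying the contributions: [A] · [kg·m²/(s³·A²)]
Adding exponents of each base unit: kg: 1, m: 2, s: -3, A: -1
SI base units of voltage: kg·m²/(s³·A)

Answer: kg·m²/(s³·A)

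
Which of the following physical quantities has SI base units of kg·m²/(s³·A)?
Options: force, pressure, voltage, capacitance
Checking the SI base units of each option:
  force (F = ma): kg·m/s²  ✗
  pressure (P = F/A): kg/(m·s²)  ✗
  voltage (V = IR): kg·m²/(s³·A)  ✓ matches
  capacitance (C = Q/V): s⁴·A²/(kg·m²)  ✗

Only voltage has units kg·m²/(s³·A).

Answer: voltage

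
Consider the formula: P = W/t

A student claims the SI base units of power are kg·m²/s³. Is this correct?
Units of each symbol in P = W/t:
  W (work): kg·m²/s²
  t (time): s  → in the denominator, contributes 1/s

Multiplying the contributions: [kg·m²/s²] · [1/s]
Adding exponents of each base unit: kg: 1, m: 2, s: -3
SI base units of power: kg·m²/s³

The claimed units kg·m²/s³ match the derived units, so the claim is correct.

Answer: Yes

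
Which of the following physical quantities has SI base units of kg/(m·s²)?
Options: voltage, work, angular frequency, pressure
Checking the SI base units of each option:
  voltage (V = IR): kg·m²/(s³·A)  ✗
  work (W = Fd): kg·m²/s²  ✗
  angular frequency (ω = 2πf): 1/s  ✗
  pressure (P = F/A): kg/(m·s²)  ✓ matches

Only pressure has units kg/(m·s²).

Answer: pressure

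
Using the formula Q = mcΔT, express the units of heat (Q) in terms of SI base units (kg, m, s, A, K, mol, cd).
Units of each symbol in Q = mcΔT:
  m (mass): kg
  c (specific heat capacity, in J/(kg·K)): m²/(s²·K)
  ΔT (temperature change): K

Multiplying the contributions: [kg] · [m²/(s²·K)] · [K]
Adding exponents of each base unit: kg: 1, m: 2, s: -2
SI base units of heat: kg·m²/s²

Answer: kg·m²/s²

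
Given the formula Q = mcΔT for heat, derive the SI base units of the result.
Units of each symbol in Q = mcΔT:
  m (mass): kg
  c (specific heat capacity, in J/(kg·K)): m²/(s²·K)
  ΔT (temperature change): K

Multiplying the contributions: [kg] · [m²/(s²·K)] · [K]
Adding exponents of each base unit: kg: 1, m: 2, s: -2
SI base units of heat: kg·m²/s²

Answer: kg·m²/s²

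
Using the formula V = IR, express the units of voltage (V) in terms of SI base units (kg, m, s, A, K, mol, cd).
Units of each symbol in V = IR:
  I (current): A
  R (resistance, in ohms): kg·m²/(s³·A²)

Multiplying the contributions: [A] · [kg·m²/(s³·A²)]
Adding exponents of each base unit: kg: 1, m: 2, s: -3, A: -1
SI base units of voltage: kg·m²/(s³·A)

Answer: kg·m²/(s³·A)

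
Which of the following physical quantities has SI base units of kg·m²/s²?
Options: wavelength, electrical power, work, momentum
Checking the SI base units of each option:
  wavelength (λ = v/f): m  ✗
  electrical power (P = IV): kg·m²/s³  ✗
  work (W = Fd): kg·m²/s²  ✓ matches
  momentum (p = mv): kg·m/s  ✗

Only work has units kg·m²/s².

Answer: work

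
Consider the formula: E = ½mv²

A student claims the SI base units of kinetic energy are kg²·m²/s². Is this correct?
Units of each symbol in E = ½mv²:
  m (mass): kg
  v (speed): m/s  → to the power 2, contributes m²/s²
  The factor ½ is dimensionless.

Multiplying the contributions: [kg] · [m²/s²]
Adding exponents of each base unit: kg: 1, m: 2, s: -2
SI base units of kinetic energy: kg·m²/s²

The claimed units kg²·m²/s² (exponents kg: 2, m: 2, s: -2) do not match the derived units kg·m²/s² (exponents kg: 1, m: 2, s: -2), so the claim is incorrect.

Answer: No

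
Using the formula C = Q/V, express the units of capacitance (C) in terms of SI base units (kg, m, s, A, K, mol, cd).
Units of each symbol in C = Q/V:
  Q (charge, in coulombs): s·A
  V (voltage, in volts): kg·m²/(s³·A)  → in the denominator, contributes s³·A/(kg·m²)

Multiplying the contributions: [s·A] · [s³·A/(kg·m²)]
Adding exponents of each base unit: kg: -1, m: -2, s: 4, A: 2
SI base units of capacitance: s⁴·A²/(kg·m²)

Answer: s⁴·A²/(kg·m²)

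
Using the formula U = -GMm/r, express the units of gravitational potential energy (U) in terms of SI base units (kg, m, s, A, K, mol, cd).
Units of each symbol in U = -GMm/r:
  G (gravitational constant): m³/(kg·s²)
  M (mass): kg
  m (mass): kg
  r (distance): m  → in the denominator, contributes 1/m
  The minus sign does not affect the units.

Multiplying the contributions: [m³/(kg·s²)] · [kg] · [kg] · [1/m]
Adding exponents of each base unit: kg: 1, m: 2, s: -2
SI base units of gravitational potential energy: kg·m²/s²

Answer: kg·m²/s²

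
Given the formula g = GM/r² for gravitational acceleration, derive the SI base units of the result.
Units of each symbol in g = GM/r²:
  G (gravitational constant): m³/(kg·s²)
  M (mass): kg
  r (distance): m  → to the power 2 in the denominator, contributes 1/m²

Multiplying the contributions: [m³/(kg·s²)] · [kg] · [1/m²]
Adding exponents of each base unit: m: 1, s: -2
SI base units of gravitational acceleration: m/s²

Answer: m/s²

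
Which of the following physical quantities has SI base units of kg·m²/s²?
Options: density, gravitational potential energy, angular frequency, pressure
Checking the SI base units of each option:
  density (ρ = m/V): kg/m³  ✗
  gravitational potential energy (U = -GMm/r): kg·m²/s²  ✓ matches
  angular frequency (ω = 2πf): 1/s  ✗
  pressure (P = F/A): kg/(m·s²)  ✗

Only gravitational potential energy has units kg·m²/s².

Answer: gravitational potential energy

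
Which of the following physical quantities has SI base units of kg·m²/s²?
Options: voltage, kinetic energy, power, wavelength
Checking the SI base units of each option:
  voltage (V = IR): kg·m²/(s³·A)  ✗
  kinetic energy (E = ½mv²): kg·m²/s²  ✓ matches
  power (P = W/t): kg·m²/s³  ✗
  wavelength (λ = v/f): m  ✗

Only kinetic energy has units kg·m²/s².

Answer: kinetic energy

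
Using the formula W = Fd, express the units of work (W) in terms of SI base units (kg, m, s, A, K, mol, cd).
Units of each symbol in W = Fd:
  F (force): kg·m/s²
  d (displacement): m

Multiplying the contributions: [kg·m/s²] · [m]
Adding exponents of each base unit: kg: 1, m: 2, s: -2
SI base units of work: kg·m²/s²

Answer: kg·m²/s²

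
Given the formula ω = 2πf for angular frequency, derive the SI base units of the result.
Units of each symbol in ω = 2πf:
  f (frequency): 1/s
  The factor 2π is dimensionless.

Multiplying the contributions: [1/s]
Adding exponents of each base unit: s: -1
SI base units of angular frequency: 1/s

Answer: 1/s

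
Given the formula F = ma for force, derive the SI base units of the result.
Units of each symbol in F = ma:
  m (mass): kg
  a (acceleration): m/s²

Multiplying the contributions: [kg] · [m/s²]
Adding exponents of each base unit: kg: 1, m: 1, s: -2
SI base units of force: kg·m/s²

Answer: kg·m/s²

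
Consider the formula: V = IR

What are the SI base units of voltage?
Units of each symbol in V = IR:
  I (current): A
  R (resistance, in ohms): kg·m²/(s³·A²)

Multiplying the contributions: [A] · [kg·m²/(s³·A²)]
Adding exponents of each base unit: kg: 1, m: 2, s: -3, A: -1
SI base units of voltage: kg·m²/(s³·A)

Answer: kg·m²/(s³·A)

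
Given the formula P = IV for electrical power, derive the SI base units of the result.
Units of each symbol in P = IV:
  I (current): A
  V (voltage, in volts): kg·m²/(s³·A)

Multiplying the contributions: [A] · [kg·m²/(s³·A)]
Adding exponents of each base unit: kg: 1, m: 2, s: -3
SI base units of electrical power: kg·m²/s³

Answer: kg·m²/s³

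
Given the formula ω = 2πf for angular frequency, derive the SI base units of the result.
Units of each symbol in ω = 2πf:
  f (frequency): 1/s
  The factor 2π is dimensionless.

Multiplying the contributions: [1/s]
Adding exponents of each base unit: s: -1
SI base units of angular frequency: 1/s

Answer: 1/s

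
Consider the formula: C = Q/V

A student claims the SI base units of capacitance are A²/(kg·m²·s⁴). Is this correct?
Units of each symbol in C = Q/V:
  Q (charge, in coulombs): s·A
  V (voltage, in volts): kg·m²/(s³·A)  → in the denominator, contributes s³·A/(kg·m²)

Multiplying the contributions: [s·A] · [s³·A/(kg·m²)]
Adding exponents of each base unit: kg: -1, m: -2, s: 4, A: 2
SI base units of capacitance: s⁴·A²/(kg·m²)

The claimed units A²/(kg·m²·s⁴) (exponents kg: -1, m: -2, s: -4, A: 2) do not match the derived units s⁴·A²/(kg·m²) (exponents kg: -1, m: -2, s: 4, A: 2), so the claim is incorrect.

Answer: No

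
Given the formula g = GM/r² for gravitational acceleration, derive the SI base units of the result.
Units of each symbol in g = GM/r²:
  G (gravitational constant): m³/(kg·s²)
  M (mass): kg
  r (distance): m  → to the power 2 in the denominator, contributes 1/m²

Multiplying the contributions: [m³/(kg·s²)] · [kg] · [1/m²]
Adding exponents of each base unit: m: 1, s: -2
SI base units of gravitational acceleration: m/s²

Answer: m/s²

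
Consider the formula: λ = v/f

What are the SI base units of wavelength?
Units of each symbol in λ = v/f:
  v (wave speed): m/s
  f (frequency): 1/s  → in the denominator, contributes s

Multiplying the contributions: [m/s] · [s]
Adding exponents of each base unit: m: 1
SI base units of wavelength: m

Answer: m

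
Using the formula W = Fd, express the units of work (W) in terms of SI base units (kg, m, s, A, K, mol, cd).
Units of each symbol in W = Fd:
  F (force): kg·m/s²
  d (displacement): m

Multiplying the contributions: [kg·m/s²] · [m]
Adding exponents of each base unit: kg: 1, m: 2, s: -2
SI base units of work: kg·m²/s²

Answer: kg·m²/s²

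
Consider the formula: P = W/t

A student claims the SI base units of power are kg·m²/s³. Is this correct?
Units of each symbol in P = W/t:
  W (work): kg·m²/s²
  t (time): s  → in the denominator, contributes 1/s

Multiplying the contributions: [kg·m²/s²] · [1/s]
Adding exponents of each base unit: kg: 1, m: 2, s: -3
SI base units of power: kg·m²/s³

The claimed units kg·m²/s³ match the derived units, so the claim is correct.

Answer: Yes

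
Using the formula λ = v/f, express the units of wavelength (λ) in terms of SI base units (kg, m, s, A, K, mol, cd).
Units of each symbol in λ = v/f:
  v (wave speed): m/s
  f (frequency): 1/s  → in the denominator, contributes s

Multiplying the contributions: [m/s] · [s]
Adding exponents of each base unit: m: 1
SI base units of wavelength: m

Answer: m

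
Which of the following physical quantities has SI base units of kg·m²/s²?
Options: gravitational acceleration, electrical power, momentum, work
Checking the SI base units of each option:
  gravitational acceleration (g = GM/r²): m/s²  ✗
  electrical power (P = IV): kg·m²/s³  ✗
  momentum (p = mv): kg·m/s  ✗
  work (W = Fd): kg·m²/s²  ✓ matches

Only work has units kg·m²/s².

Answer: work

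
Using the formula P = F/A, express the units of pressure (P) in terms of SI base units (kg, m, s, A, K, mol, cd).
Units of each symbol in P = F/A:
  F (force): kg·m/s²
  A (area): m²  → in the denominator, contributes 1/m²

Multiplying the contributions: [kg·m/s²] · [1/m²]
Adding exponents of each base unit: kg: 1, m: -1, s: -2
SI base units of pressure: kg/(m·s²)

Answer: kg/(m·s²)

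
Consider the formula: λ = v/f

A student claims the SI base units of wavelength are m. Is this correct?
Units of each symbol in λ = v/f:
  v (wave speed): m/s
  f (frequency): 1/s  → in the denominator, contributes s

Multiplying the contributions: [m/s] · [s]
Adding exponents of each base unit: m: 1
SI base units of wavelength: m

The claimed units m match the derived units, so the claim is correct.

Answer: Yes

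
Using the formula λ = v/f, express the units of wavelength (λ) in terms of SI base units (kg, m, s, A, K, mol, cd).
Units of each symbol in λ = v/f:
  v (wave speed): m/s
  f (frequency): 1/s  → in the denominator, contributes s

Multiplying the contributions: [m/s] · [s]
Adding exponents of each base unit: m: 1
SI base units of wavelength: m

Answer: m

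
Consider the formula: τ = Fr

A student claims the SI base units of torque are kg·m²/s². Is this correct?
Units of each symbol in τ = Fr:
  F (force): kg·m/s²
  r (lever arm): m

Multiplying the contributions: [kg·m/s²] · [m]
Adding exponents of each base unit: kg: 1, m: 2, s: -2
SI base units of torque: kg·m²/s²

The claimed units kg·m²/s² match the derived units, so the claim is correct.

Answer: Yes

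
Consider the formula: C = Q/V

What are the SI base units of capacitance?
Units of each symbol in C = Q/V:
  Q (charge, in coulombs): s·A
  V (voltage, in volts): kg·m²/(s³·A)  → in the denominator, contributes s³·A/(kg·m²)

Multiplying the contributions: [s·A] · [s³·A/(kg·m²)]
Adding exponents of each base unit: kg: -1, m: -2, s: 4, A: 2
SI base units of capacitance: s⁴·A²/(kg·m²)

Answer: s⁴·A²/(kg·m²)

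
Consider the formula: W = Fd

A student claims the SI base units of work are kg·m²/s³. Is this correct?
Units of each symbol in W = Fd:
  F (force): kg·m/s²
  d (displacement): m

Multiplying the contributions: [kg·m/s²] · [m]
Adding exponents of each base unit: kg: 1, m: 2, s: -2
SI base units of work: kg·m²/s²

The claimed units kg·m²/s³ (exponents kg: 1, m: 2, s: -3) do not match the derived units kg·m²/s² (exponents kg: 1, m: 2, s: -2), so the claim is incorrect.

Answer: No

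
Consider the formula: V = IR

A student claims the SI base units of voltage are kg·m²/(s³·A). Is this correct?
Units of each symbol in V = IR:
  I (current): A
  R (resistance, in ohms): kg·m²/(s³·A²)

Multiplying the contributions: [A] · [kg·m²/(s³·A²)]
Adding exponents of each base unit: kg: 1, m: 2, s: -3, A: -1
SI base units of voltage: kg·m²/(s³·A)

The claimed units kg·m²/(s³·A) match the derived units, so the claim is correct.

Answer: Yes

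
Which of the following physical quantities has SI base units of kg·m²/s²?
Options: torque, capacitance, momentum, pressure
Checking the SI base units of each option:
  torque (τ = Fr): kg·m²/s²  ✓ matches
  capacitance (C = Q/V): s⁴·A²/(kg·m²)  ✗
  momentum (p = mv): kg·m/s  ✗
  pressure (P = F/A): kg/(m·s²)  ✗

Only torque has units kg·m²/s².

Answer: torque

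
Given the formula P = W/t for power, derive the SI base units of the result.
Units of each symbol in P = W/t:
  W (work): kg·m²/s²
  t (time): s  → in the denominator, contributes 1/s

Multiplying the contributions: [kg·m²/s²] · [1/s]
Adding exponents of each base unit: kg: 1, m: 2, s: -3
SI base units of power: kg·m²/s³

Answer: kg·m²/s³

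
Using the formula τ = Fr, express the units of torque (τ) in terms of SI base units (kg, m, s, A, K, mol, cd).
Units of each symbol in τ = Fr:
  F (force): kg·m/s²
  r (lever arm): m

Multiplying the contributions: [kg·m/s²] · [m]
Adding exponents of each base unit: kg: 1, m: 2, s: -2
SI base units of torque: kg·m²/s²

Answer: kg·m²/s²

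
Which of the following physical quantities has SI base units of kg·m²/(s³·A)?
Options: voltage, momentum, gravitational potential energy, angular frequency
Checking the SI base units of each option:
  voltage (V = IR): kg·m²/(s³·A)  ✓ matches
  momentum (p = mv): kg·m/s  ✗
  gravitational potential energy (U = -GMm/r): kg·m²/s²  ✗
  angular frequency (ω = 2πf): 1/s  ✗

Only voltage has units kg·m²/(s³·A).

Answer: voltage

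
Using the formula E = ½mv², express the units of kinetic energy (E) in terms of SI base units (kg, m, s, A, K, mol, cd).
Units of each symbol in E = ½mv²:
  m (mass): kg
  v (speed): m/s  → to the power 2, contributes m²/s²
  The factor ½ is dimensionless.

Multiplying the contributions: [kg] · [m²/s²]
Adding exponents of each base unit: kg: 1, m: 2, s: -2
SI base units of kinetic energy: kg·m²/s²

Answer: kg·m²/s²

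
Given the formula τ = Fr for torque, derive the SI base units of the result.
Units of each symbol in τ = Fr:
  F (force): kg·m/s²
  r (lever arm): m

Multiplying the contributions: [kg·m/s²] · [m]
Adding exponents of each base unit: kg: 1, m: 2, s: -2
SI base units of torque: kg·m²/s²

Answer: kg·m²/s²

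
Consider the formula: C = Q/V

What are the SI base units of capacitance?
Units of each symbol in C = Q/V:
  Q (charge, in coulombs): s·A
  V (voltage, in volts): kg·m²/(s³·A)  → in the denominator, contributes s³·A/(kg·m²)

Multiplying the contributions: [s·A] · [s³·A/(kg·m²)]
Adding exponents of each base unit: kg: -1, m: -2, s: 4, A: 2
SI base units of capacitance: s⁴·A²/(kg·m²)

Answer: s⁴·A²/(kg·m²)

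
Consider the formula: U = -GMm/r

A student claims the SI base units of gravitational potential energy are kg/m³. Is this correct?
Units of each symbol in U = -GMm/r:
  G (gravitational constant): m³/(kg·s²)
  M (mass): kg
  m (mass): kg
  r (distance): m  → in the denominator, contributes 1/m
  The minus sign does not affect the units.

Multiplying the contributions: [m³/(kg·s²)] · [kg] · [kg] · [1/m]
Adding exponents of each base unit: kg: 1, m: 2, s: -2
SI base units of gravitational potential energy: kg·m²/s²

The claimed units kg/m³ (exponents kg: 1, m: -3) do not match the derived units kg·m²/s² (exponents kg: 1, m: 2, s: -2), so the claim is incorrect.

Answer: No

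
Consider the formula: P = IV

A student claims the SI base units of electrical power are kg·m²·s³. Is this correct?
Units of each symbol in P = IV:
  I (current): A
  V (voltage, in volts): kg·m²/(s³·A)

Multiplying the contributions: [A] · [kg·m²/(s³·A)]
Adding exponents of each base unit: kg: 1, m: 2, s: -3
SI base units of electrical power: kg·m²/s³

The claimed units kg·m²·s³ (exponents kg: 1, m: 2, s: 3) do not match the derived units kg·m²/s³ (exponents kg: 1, m: 2, s: -3), so the claim is incorrect.

Answer: No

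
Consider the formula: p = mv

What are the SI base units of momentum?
Units of each symbol in p = mv:
  m (mass): kg
  v (velocity): m/s

Multiplying the contributions: [kg] · [m/s]
Adding exponents of each base unit: kg: 1, m: 1, s: -1
SI base units of momentum: kg·m/s

Answer: kg·m/s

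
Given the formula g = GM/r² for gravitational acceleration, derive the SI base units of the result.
Units of each symbol in g = GM/r²:
  G (gravitational constant): m³/(kg·s²)
  M (mass): kg
  r (distance): m  → to the power 2 in the denominator, contributes 1/m²

Multiplying the contributions: [m³/(kg·s²)] · [kg] · [1/m²]
Adding exponents of each base unit: m: 1, s: -2
SI base units of gravitational acceleration: m/s²

Answer: m/s²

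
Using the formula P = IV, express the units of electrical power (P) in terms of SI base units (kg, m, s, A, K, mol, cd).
Units of each symbol in P = IV:
  I (current): A
  V (voltage, in volts): kg·m²/(s³·A)

Multiplying the contributions: [A] · [kg·m²/(s³·A)]
Adding exponents of each base unit: kg: 1, m: 2, s: -3
SI base units of electrical power: kg·m²/s³

Answer: kg·m²/s³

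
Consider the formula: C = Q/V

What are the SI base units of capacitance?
Units of each symbol in C = Q/V:
  Q (charge, in coulombs): s·A
  V (voltage, in volts): kg·m²/(s³·A)  → in the denominator, contributes s³·A/(kg·m²)

Multiplying the contributions: [s·A] · [s³·A/(kg·m²)]
Adding exponents of each base unit: kg: -1, m: -2, s: 4, A: 2
SI base units of capacitance: s⁴·A²/(kg·m²)

Answer: s⁴·A²/(kg·m²)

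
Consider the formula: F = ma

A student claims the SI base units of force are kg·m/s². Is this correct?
Units of each symbol in F = ma:
  m (mass): kg
  a (acceleration): m/s²

Multiplying the contributions: [kg] · [m/s²]
Adding exponents of each base unit: kg: 1, m: 1, s: -2
SI base units of force: kg·m/s²

The claimed units kg·m/s² match the derived units, so the claim is correct.

Answer: Yes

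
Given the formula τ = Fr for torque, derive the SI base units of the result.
Units of each symbol in τ = Fr:
  F (force): kg·m/s²
  r (lever arm): m

Multiplying the contributions: [kg·m/s²] · [m]
Adding exponents of each base unit: kg: 1, m: 2, s: -2
SI base units of torque: kg·m²/s²

Answer: kg·m²/s²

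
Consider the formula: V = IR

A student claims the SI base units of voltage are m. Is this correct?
Units of each symbol in V = IR:
  I (current): A
  R (resistance, in ohms): kg·m²/(s³·A²)

Multiplying the contributions: [A] · [kg·m²/(s³·A²)]
Adding exponents of each base unit: kg: 1, m: 2, s: -3, A: -1
SI base units of voltage: kg·m²/(s³·A)

The claimed units m (exponents m: 1) do not match the derived units kg·m²/(s³·A) (exponents kg: 1, m: 2, s: -3, A: -1), so the claim is incorrect.

Answer: No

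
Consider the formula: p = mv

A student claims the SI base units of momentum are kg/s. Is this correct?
Units of each symbol in p = mv:
  m (mass): kg
  v (velocity): m/s

Multiplying the contributions: [kg] · [m/s]
Adding exponents of each base unit: kg: 1, m: 1, s: -1
SI base units of momentum: kg·m/s

The claimed units kg/s (exponents kg: 1, s: -1) do not match the derived units kg·m/s (exponents kg: 1, m: 1, s: -1), so the claim is incorrect.

Answer: No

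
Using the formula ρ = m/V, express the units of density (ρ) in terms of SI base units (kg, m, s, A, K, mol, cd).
Units of each symbol in ρ = m/V:
  m (mass): kg
  V (volume): m³  → in the denominator, contributes 1/m³

Multiplying the contributions: [kg] · [1/m³]
Adding exponents of each base unit: kg: 1, m: -3
SI base units of density: kg/m³

Answer: kg/m³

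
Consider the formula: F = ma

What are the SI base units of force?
Units of each symbol in F = ma:
  m (mass): kg
  a (acceleration): m/s²

Multiplying the contributions: [kg] · [m/s²]
Adding exponents of each base unit: kg: 1, m: 1, s: -2
SI base units of force: kg·m/s²

Answer: kg·m/s²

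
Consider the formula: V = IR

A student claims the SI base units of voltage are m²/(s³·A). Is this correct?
Units of each symbol in V = IR:
  I (current): A
  R (resistance, in ohms): kg·m²/(s³·A²)

Multiplying the contributions: [A] · [kg·m²/(s³·A²)]
Adding exponents of each base unit: kg: 1, m: 2, s: -3, A: -1
SI base units of voltage: kg·m²/(s³·A)

The claimed units m²/(s³·A) (exponents m: 2, s: -3, A: -1) do not match the derived units kg·m²/(s³·A) (exponents kg: 1, m: 2, s: -3, A: -1), so the claim is incorrect.

Answer: No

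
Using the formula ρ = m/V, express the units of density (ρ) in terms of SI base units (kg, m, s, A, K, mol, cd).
Units of each symbol in ρ = m/V:
  m (mass): kg
  V (volume): m³  → in the denominator, contributes 1/m³

Multiplying the contributions: [kg] · [1/m³]
Adding exponents of each base unit: kg: 1, m: -3
SI base units of density: kg/m³

Answer: kg/m³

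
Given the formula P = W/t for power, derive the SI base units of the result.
Units of each symbol in P = W/t:
  W (work): kg·m²/s²
  t (time): s  → in the denominator, contributes 1/s

Multiplying the contributions: [kg·m²/s²] · [1/s]
Adding exponents of each base unit: kg: 1, m: 2, s: -3
SI base units of power: kg·m²/s³

Answer: kg·m²/s³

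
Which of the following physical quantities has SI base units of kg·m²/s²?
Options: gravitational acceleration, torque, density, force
Checking the SI base units of each option:
  gravitational acceleration (g = GM/r²): m/s²  ✗
  torque (τ = Fr): kg·m²/s²  ✓ matches
  density (ρ = m/V): kg/m³  ✗
  force (F = ma): kg·m/s²  ✗

Only torque has units kg·m²/s².

Answer: torque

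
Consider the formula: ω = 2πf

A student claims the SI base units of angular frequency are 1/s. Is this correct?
Units of each symbol in ω = 2πf:
  f (frequency): 1/s
  The factor 2π is dimensionless.

Multiplying the contributions: [1/s]
Adding exponents of each base unit: s: -1
SI base units of angular frequency: 1/s

The claimed units 1/s match the derived units, so the claim is correct.

Answer: Yes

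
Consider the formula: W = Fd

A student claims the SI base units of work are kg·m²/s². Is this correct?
Units of each symbol in W = Fd:
  F (force): kg·m/s²
  d (displacement): m

Multiplying the contributions: [kg·m/s²] · [m]
Adding exponents of each base unit: kg: 1, m: 2, s: -2
SI base units of work: kg·m²/s²

The claimed units kg·m²/s² match the derived units, so the claim is correct.

Answer: Yes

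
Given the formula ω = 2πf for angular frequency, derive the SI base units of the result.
Units of each symbol in ω = 2πf:
  f (frequency): 1/s
  The factor 2π is dimensionless.

Multiplying the contributions: [1/s]
Adding exponents of each base unit: s: -1
SI base units of angular frequency: 1/s

Answer: 1/s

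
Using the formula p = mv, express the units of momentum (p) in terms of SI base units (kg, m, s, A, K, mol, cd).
Units of each symbol in p = mv:
  m (mass): kg
  v (velocity): m/s

Multiplying the contributions: [kg] · [m/s]
Adding exponents of each base unit: kg: 1, m: 1, s: -1
SI base units of momentum: kg·m/s

Answer: kg·m/s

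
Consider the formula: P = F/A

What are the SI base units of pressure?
Units of each symbol in P = F/A:
  F (force): kg·m/s²
  A (area): m²  → in the denominator, contributes 1/m²

Multiplying the contributions: [kg·m/s²] · [1/m²]
Adding exponents of each base unit: kg: 1, m: -1, s: -2
SI base units of pressure: kg/(m·s²)

Answer: kg/(m·s²)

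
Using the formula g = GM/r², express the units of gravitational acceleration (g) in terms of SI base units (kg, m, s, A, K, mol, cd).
Units of each symbol in g = GM/r²:
  G (gravitational constant): m³/(kg·s²)
  M (mass): kg
  r (distance): m  → to the power 2 in the denominator, contributes 1/m²

Multiplying the contributions: [m³/(kg·s²)] · [kg] · [1/m²]
Adding exponents of each base unit: m: 1, s: -2
SI base units of gravitational acceleration: m/s²

Answer: m/s²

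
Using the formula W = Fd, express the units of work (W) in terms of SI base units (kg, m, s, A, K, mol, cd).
Units of each symbol in W = Fd:
  F (force): kg·m/s²
  d (displacement): m

Multiplying the contributions: [kg·m/s²] · [m]
Adding exponents of each base unit: kg: 1, m: 2, s: -2
SI base units of work: kg·m²/s²

Answer: kg·m²/s²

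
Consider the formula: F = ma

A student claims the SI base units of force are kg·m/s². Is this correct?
Units of each symbol in F = ma:
  m (mass): kg
  a (acceleration): m/s²

Multiplying the contributions: [kg] · [m/s²]
Adding exponents of each base unit: kg: 1, m: 1, s: -2
SI base units of force: kg·m/s²

The claimed units kg·m/s² match the derived units, so the claim is correct.

Answer: Yes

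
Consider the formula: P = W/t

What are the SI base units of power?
Units of each symbol in P = W/t:
  W (work): kg·m²/s²
  t (time): s  → in the denominator, contributes 1/s

Multiplying the contributions: [kg·m²/s²] · [1/s]
Adding exponents of each base unit: kg: 1, m: 2, s: -3
SI base units of power: kg·m²/s³

Answer: kg·m²/s³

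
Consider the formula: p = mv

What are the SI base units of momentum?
Units of each symbol in p = mv:
  m (mass): kg
  v (velocity): m/s

Multiplying the contributions: [kg] · [m/s]
Adding exponents of each base unit: kg: 1, m: 1, s: -1
SI base units of momentum: kg·m/s

Answer: kg·m/s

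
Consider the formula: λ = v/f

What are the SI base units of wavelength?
Units of each symbol in λ = v/f:
  v (wave speed): m/s
  f (frequency): 1/s  → in the denominator, contributes s

Multiplying the contributions: [m/s] · [s]
Adding exponents of each base unit: m: 1
SI base units of wavelength: m

Answer: m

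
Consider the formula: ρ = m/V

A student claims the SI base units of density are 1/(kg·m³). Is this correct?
Units of each symbol in ρ = m/V:
  m (mass): kg
  V (volume): m³  → in the denominator, contributes 1/m³

Multiplying the contributions: [kg] · [1/m³]
Adding exponents of each base unit: kg: 1, m: -3
SI base units of density: kg/m³

The claimed units 1/(kg·m³) (exponents kg: -1, m: -3) do not match the derived units kg/m³ (exponents kg: 1, m: -3), so the claim is incorrect.

Answer: No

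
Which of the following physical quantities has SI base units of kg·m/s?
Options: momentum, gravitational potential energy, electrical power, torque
Checking the SI base units of each option:
  momentum (p = mv): kg·m/s  ✓ matches
  gravitational potential energy (U = -GMm/r): kg·m²/s²  ✗
  electrical power (P = IV): kg·m²/s³  ✗
  torque (τ = Fr): kg·m²/s²  ✗

Only momentum has units kg·m/s.

Answer: momentum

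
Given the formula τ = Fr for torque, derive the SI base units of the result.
Units of each symbol in τ = Fr:
  F (force): kg·m/s²
  r (lever arm): m

Multiplying the contributions: [kg·m/s²] · [m]
Adding exponents of each base unit: kg: 1, m: 2, s: -2
SI base units of torque: kg·m²/s²

Answer: kg·m²/s²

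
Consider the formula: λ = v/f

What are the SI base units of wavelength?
Units of each symbol in λ = v/f:
  v (wave speed): m/s
  f (frequency): 1/s  → in the denominator, contributes s

Multiplying the contributions: [m/s] · [s]
Adding exponents of each base unit: m: 1
SI base units of wavelength: m

Answer: m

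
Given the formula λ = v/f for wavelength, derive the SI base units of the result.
Units of each symbol in λ = v/f:
  v (wave speed): m/s
  f (frequency): 1/s  → in the denominator, contributes s

Multiplying the contributions: [m/s] · [s]
Adding exponents of each base unit: m: 1
SI base units of wavelength: m

Answer: m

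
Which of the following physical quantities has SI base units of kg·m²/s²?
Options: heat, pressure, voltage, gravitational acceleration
Checking the SI base units of each option:
  heat (Q = mcΔT): kg·m²/s²  ✓ matches
  pressure (P = F/A): kg/(m·s²)  ✗
  voltage (V = IR): kg·m²/(s³·A)  ✗
  gravitational acceleration (g = GM/r²): m/s²  ✗

Only heat has units kg·m²/s².

Answer: heat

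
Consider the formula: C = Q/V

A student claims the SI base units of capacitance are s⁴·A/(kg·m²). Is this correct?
Units of each symbol in C = Q/V:
  Q (charge, in coulombs): s·A
  V (voltage, in volts): kg·m²/(s³·A)  → in the denominator, contributes s³·A/(kg·m²)

Multiplying the contributions: [s·A] · [s³·A/(kg·m²)]
Adding exponents of each base unit: kg: -1, m: -2, s: 4, A: 2
SI base units of capacitance: s⁴·A²/(kg·m²)

The claimed units s⁴·A/(kg·m²) (exponents kg: -1, m: -2, s: 4, A: 1) do not match the derived units s⁴·A²/(kg·m²) (exponents kg: -1, m: -2, s: 4, A: 2), so the claim is incorrect.

Answer: No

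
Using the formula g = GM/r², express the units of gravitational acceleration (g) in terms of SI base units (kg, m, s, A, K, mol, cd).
Units of each symbol in g = GM/r²:
  G (gravitational constant): m³/(kg·s²)
  M (mass): kg
  r (distance): m  → to the power 2 in the denominator, contributes 1/m²

Multiplying the contributions: [m³/(kg·s²)] · [kg] · [1/m²]
Adding exponents of each base unit: m: 1, s: -2
SI base units of gravitational acceleration: m/s²

Answer: m/s²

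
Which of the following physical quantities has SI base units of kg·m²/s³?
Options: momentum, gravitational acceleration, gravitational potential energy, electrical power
Checking the SI base units of each option:
  momentum (p = mv): kg·m/s  ✗
  gravitational acceleration (g = GM/r²): m/s²  ✗
  gravitational potential energy (U = -GMm/r): kg·m²/s²  ✗
  electrical power (P = IV): kg·m²/s³  ✓ matches

Only electrical power has units kg·m²/s³.

Answer: electrical power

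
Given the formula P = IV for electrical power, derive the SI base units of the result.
Units of each symbol in P = IV:
  I (current): A
  V (voltage, in volts): kg·m²/(s³·A)

Multiplying the contributions: [A] · [kg·m²/(s³·A)]
Adding exponents of each base unit: kg: 1, m: 2, s: -3
SI base units of electrical power: kg·m²/s³

Answer: kg·m²/s³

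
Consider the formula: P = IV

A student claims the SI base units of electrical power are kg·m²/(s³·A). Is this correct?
Units of each symbol in P = IV:
  I (current): A
  V (voltage, in volts): kg·m²/(s³·A)

Multiplying the contributions: [A] · [kg·m²/(s³·A)]
Adding exponents of each base unit: kg: 1, m: 2, s: -3
SI base units of electrical power: kg·m²/s³

The claimed units kg·m²/(s³·A) (exponents kg: 1, m: 2, s: -3, A: -1) do not match the derived units kg·m²/s³ (exponents kg: 1, m: 2, s: -3), so the claim is incorrect.

Answer: No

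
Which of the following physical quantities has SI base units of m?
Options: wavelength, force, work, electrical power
Checking the SI base units of each option:
  wavelength (λ = v/f): m  ✓ matches
  force (F = ma): kg·m/s²  ✗
  work (W = Fd): kg·m²/s²  ✗
  electrical power (P = IV): kg·m²/s³  ✗

Only wavelength has units m.

Answer: wavelength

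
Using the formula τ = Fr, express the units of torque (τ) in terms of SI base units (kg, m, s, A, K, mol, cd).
Units of each symbol in τ = Fr:
  F (force): kg·m/s²
  r (lever arm): m

Multiplying the contributions: [kg·m/s²] · [m]
Adding exponents of each base unit: kg: 1, m: 2, s: -2
SI base units of torque: kg·m²/s²

Answer: kg·m²/s²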